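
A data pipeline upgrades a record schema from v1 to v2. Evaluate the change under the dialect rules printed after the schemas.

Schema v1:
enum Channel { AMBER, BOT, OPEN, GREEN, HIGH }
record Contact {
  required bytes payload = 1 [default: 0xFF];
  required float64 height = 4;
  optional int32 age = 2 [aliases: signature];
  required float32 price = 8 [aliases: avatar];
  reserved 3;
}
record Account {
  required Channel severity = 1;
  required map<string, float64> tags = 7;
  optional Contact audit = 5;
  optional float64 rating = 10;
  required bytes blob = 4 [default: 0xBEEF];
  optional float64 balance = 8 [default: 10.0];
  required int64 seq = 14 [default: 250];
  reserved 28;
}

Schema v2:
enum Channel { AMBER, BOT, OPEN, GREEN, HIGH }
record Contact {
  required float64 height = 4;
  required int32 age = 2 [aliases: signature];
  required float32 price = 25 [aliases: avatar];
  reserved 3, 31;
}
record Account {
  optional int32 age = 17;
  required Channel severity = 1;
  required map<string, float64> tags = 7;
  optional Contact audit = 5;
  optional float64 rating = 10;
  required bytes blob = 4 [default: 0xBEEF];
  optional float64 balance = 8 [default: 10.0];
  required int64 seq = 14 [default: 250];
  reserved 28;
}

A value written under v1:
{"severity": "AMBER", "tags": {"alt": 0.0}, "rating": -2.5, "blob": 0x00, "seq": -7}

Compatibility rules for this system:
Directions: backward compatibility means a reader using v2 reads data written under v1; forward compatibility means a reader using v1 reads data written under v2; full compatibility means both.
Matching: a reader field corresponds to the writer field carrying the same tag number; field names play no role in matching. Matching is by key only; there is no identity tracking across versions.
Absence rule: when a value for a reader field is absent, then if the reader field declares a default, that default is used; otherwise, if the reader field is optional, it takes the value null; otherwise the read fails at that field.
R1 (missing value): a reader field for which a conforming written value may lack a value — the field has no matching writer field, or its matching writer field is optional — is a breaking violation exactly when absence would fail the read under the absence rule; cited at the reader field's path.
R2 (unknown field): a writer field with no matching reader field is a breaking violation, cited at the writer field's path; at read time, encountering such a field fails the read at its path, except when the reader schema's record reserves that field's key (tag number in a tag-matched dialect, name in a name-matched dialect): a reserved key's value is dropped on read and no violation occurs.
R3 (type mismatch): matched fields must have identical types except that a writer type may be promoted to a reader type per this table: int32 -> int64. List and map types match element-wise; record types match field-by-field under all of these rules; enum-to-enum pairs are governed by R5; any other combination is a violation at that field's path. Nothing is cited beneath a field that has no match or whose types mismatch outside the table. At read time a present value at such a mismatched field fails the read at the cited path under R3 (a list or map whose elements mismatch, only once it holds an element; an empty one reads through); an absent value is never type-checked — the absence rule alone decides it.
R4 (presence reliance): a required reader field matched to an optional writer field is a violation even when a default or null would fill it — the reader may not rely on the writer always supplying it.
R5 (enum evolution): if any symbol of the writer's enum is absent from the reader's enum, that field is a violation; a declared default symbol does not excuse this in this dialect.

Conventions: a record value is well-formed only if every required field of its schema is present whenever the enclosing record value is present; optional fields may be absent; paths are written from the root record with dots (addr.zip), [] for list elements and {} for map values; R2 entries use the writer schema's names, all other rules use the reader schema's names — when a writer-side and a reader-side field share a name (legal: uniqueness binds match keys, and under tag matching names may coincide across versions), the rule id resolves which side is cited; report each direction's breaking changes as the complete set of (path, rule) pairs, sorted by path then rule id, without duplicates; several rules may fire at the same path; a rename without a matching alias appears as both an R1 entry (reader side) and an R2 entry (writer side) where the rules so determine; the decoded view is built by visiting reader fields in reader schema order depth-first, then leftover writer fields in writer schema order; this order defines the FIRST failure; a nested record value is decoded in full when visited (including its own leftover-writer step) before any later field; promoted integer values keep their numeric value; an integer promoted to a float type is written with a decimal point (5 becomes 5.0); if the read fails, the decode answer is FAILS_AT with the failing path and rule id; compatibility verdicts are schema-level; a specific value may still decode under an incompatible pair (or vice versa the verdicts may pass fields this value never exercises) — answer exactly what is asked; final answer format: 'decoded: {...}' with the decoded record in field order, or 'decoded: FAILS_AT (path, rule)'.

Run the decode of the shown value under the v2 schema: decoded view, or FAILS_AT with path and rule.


each type pair in Account: writer, then reader
decode (reader v2):
  age := null (absent, optional -> null)
  severity := "AMBER"
  tags := {"alt": 0.0}
  audit := null (absent, optional -> null)
  rating := -2.5
  blob := 0x00
  balance := 10.0 (absent -> default)
  seq := -7
  => decoded: {"age": null, "severity": "AMBER", "tags": {"alt": 0.0}, "audit": null, "rating": -2.5, "blob": 0x00, "balance": 10.0, "seq": -7}
the rest of the Account diff is inert for this question:
  field age in record Contact: optional changed to required -> shifts the Account verdicts, not this decode
  field price in record Contact: tag 8 changed to 25 -> shifts the Account verdicts, not this decode
  removed field payload from record Contact -> shifts the Account verdicts, not this decode

decoded: {"age": null, "severity": "AMBER", "tags": {"alt": 0.0}, "audit": null, "rating": -2.5, "blob": 0x00, "balance": 10.0, "seq": -7}


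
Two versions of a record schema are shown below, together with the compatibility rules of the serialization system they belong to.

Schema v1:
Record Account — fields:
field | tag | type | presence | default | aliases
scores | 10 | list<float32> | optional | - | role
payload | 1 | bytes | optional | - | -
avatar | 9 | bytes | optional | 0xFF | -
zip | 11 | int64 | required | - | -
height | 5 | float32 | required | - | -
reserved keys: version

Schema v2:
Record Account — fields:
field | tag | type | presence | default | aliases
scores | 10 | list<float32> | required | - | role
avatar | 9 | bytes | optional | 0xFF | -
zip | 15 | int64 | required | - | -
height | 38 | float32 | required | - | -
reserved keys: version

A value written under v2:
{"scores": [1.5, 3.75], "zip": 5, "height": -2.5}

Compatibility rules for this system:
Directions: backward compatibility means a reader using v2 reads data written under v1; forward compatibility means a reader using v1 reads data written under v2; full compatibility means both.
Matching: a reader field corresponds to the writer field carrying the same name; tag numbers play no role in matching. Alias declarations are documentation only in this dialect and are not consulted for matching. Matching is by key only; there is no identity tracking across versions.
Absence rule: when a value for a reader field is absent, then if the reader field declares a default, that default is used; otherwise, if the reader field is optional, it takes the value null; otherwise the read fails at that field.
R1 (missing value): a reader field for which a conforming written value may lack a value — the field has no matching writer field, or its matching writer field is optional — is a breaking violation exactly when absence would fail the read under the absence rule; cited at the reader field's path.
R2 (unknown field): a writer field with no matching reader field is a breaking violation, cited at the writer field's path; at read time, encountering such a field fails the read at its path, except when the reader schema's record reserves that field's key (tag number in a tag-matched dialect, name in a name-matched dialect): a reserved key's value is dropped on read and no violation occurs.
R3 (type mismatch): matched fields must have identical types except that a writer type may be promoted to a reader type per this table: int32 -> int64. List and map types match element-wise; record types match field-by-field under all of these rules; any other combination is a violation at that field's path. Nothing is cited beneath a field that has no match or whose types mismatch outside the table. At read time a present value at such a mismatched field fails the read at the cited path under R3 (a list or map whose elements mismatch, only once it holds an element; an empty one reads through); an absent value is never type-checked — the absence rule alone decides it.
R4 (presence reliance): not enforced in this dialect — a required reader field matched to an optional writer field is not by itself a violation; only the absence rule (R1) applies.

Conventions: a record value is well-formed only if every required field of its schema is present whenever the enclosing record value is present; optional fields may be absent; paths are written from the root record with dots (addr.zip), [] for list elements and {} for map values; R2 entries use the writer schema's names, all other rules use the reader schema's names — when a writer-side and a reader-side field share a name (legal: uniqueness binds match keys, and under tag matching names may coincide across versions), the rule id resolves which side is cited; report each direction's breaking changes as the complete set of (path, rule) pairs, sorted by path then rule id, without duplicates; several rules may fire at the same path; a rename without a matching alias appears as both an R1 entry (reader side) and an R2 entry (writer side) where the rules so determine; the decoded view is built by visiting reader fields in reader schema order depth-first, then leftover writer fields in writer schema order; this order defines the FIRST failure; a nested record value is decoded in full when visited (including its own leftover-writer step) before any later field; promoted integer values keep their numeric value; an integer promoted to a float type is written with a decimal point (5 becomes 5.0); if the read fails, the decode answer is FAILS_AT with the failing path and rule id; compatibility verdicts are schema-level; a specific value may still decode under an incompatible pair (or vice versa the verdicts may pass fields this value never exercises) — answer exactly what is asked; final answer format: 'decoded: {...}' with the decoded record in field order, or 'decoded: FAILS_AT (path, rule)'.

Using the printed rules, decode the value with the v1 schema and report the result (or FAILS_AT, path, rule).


each type pair in Account: writer, then reader
decode walk for Account under reader schema v1:
  scores := [1.5, 3.75]
  payload := null (absent, optional -> null)
  avatar := 0xFF (absent -> default)
  zip := 5
  height := -2.5
  => decoded: {"scores": [1.5, 3.75], "payload": null, "avatar": 0xFF, "zip": 5, "height": -2.5}
checking off the Account differences that do not matter here:
  field scores in record Account: optional changed to required -> changes Account's schema-level verdicts only — the decode of this value is the same
  field zip in record Account: tag 11 changed to 15 -> inert under this dialect — no rule fires on Account and the result does not move
  field height in record Account: tag 5 changed to 38 -> inert under this dialect — no rule fires on Account and the result does not move
  removed field payload from record Account -> changes Account's schema-level verdicts only — the decode of this value is the same

decoded: {"scores": [1.5, 3.75], "payload": null, "avatar": 0xFF, "zip": 5, "height": -2.5}


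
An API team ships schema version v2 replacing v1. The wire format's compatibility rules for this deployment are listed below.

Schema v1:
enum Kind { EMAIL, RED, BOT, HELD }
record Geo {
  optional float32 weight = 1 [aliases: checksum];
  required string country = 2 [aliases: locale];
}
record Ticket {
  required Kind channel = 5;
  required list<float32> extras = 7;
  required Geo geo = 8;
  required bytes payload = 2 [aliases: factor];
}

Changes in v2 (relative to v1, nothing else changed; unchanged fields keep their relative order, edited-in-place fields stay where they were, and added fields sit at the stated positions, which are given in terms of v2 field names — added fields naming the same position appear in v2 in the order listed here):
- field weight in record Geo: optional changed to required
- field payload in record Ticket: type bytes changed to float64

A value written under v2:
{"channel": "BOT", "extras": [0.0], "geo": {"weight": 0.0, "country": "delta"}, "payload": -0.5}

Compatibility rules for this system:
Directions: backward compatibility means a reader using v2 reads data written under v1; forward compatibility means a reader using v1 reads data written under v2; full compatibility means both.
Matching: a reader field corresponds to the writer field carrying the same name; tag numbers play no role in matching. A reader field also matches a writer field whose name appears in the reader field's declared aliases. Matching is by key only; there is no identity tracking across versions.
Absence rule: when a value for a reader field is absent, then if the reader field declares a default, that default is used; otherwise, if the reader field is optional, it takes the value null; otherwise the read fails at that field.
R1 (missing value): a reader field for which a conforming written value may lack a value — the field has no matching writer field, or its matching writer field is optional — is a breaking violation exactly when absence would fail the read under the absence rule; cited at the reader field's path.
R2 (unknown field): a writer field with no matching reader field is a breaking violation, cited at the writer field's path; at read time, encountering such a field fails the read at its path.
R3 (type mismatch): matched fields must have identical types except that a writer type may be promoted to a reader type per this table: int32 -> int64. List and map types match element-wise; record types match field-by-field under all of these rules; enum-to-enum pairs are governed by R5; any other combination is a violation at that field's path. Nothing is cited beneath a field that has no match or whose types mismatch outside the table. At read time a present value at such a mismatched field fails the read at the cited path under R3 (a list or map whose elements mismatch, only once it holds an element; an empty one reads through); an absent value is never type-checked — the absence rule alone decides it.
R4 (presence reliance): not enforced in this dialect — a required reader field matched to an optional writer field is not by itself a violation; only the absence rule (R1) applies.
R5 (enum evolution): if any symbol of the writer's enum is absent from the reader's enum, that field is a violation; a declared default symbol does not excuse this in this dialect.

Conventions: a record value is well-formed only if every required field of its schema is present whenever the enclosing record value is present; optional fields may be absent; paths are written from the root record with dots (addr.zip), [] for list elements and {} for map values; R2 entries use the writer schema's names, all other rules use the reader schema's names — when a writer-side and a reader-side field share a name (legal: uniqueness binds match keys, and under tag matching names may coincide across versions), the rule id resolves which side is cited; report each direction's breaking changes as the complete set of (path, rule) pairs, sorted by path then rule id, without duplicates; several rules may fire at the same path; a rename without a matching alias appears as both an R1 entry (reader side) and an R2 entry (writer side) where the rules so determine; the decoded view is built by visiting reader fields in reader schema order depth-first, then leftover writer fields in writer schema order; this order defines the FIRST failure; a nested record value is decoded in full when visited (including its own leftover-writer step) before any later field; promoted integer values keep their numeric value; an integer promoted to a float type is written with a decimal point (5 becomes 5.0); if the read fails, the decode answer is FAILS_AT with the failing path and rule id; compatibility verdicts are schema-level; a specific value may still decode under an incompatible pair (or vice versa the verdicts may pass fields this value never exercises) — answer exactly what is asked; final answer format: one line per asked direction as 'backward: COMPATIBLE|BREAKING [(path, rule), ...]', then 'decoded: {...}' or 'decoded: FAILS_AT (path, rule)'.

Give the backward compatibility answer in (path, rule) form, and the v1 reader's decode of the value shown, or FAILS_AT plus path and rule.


backward: BREAKING [(geo.weight, R1), (payload, R3)]; decoded: FAILS_AT (payload, R3)

each type pair in Ticket: writer, then reader
backward analysis of Ticket with v2 as reader and v1 as writer:
  Kind -> Kind, writer required: channel aligns to channel
  list<float32> -> list<float32>, writer required: extras aligns to extras
  Geo -> Geo, writer required: geo aligns to geo
  bytes -> float64, writer required: payload aligns to payload
  float32 -> float32, writer optional: geo.weight aligns to geo.weight
  string -> string, writer required: geo.country aligns to geo.country
  rule R1 violated at geo.weight
  rule R3 violated at payload
  => 2 violation(s): backward is BREAKING for Ticket
decoding the Ticket value with the v1 reader:
  channel := "BOT"
  extras := [0.0]
  geo.weight := 0.0
  geo.country := "delta"
  read fails at payload under R3
  => FAILS_AT (payload, R3)


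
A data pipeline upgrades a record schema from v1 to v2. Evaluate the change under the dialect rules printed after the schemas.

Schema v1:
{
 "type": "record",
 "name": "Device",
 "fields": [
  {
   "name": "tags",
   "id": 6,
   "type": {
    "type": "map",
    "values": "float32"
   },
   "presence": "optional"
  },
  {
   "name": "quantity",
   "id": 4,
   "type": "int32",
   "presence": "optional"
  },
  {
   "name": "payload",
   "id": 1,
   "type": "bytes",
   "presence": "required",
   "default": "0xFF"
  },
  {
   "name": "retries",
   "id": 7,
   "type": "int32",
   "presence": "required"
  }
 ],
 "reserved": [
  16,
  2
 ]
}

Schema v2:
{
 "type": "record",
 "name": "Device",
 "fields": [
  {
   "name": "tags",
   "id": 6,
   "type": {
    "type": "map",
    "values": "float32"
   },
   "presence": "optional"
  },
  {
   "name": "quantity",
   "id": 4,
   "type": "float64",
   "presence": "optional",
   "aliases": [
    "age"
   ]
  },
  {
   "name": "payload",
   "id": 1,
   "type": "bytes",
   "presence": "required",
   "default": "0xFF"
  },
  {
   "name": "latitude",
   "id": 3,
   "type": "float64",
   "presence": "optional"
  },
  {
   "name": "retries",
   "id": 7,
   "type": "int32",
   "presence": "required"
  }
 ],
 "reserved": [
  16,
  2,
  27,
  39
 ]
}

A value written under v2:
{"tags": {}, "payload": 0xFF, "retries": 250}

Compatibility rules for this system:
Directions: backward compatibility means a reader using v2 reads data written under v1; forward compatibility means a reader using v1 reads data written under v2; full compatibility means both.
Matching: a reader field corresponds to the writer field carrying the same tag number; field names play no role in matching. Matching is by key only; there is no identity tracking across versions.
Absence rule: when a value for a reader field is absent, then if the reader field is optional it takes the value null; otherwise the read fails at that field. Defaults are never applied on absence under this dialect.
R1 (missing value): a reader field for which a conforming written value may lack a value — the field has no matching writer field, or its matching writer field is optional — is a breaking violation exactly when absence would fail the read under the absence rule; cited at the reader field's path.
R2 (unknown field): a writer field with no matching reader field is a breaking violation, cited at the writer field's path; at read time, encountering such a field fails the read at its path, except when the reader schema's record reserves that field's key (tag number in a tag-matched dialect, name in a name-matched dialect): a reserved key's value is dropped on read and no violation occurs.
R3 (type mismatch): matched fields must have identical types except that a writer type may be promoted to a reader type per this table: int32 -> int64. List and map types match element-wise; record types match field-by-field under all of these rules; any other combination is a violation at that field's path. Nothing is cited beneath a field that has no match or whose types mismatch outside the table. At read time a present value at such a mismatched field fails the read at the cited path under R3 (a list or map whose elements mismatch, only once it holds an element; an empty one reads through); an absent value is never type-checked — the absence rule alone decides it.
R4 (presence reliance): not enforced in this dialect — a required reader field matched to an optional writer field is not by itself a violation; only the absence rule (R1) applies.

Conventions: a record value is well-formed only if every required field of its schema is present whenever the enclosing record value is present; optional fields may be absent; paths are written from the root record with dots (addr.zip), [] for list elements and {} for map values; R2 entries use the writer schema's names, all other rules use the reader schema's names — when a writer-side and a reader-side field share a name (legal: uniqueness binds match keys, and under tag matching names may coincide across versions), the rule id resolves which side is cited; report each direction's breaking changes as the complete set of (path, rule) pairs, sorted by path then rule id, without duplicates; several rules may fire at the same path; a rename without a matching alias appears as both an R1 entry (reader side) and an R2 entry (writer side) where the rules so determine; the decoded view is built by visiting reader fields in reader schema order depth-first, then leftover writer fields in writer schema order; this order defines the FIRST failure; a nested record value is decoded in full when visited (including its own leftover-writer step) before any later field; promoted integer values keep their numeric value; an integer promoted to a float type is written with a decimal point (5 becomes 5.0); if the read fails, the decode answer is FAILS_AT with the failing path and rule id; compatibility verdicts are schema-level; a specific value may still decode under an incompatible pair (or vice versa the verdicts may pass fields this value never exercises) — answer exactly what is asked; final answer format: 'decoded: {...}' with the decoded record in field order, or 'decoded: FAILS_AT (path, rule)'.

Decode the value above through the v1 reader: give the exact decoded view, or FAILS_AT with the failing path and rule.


the writer's type comes first in each Device pair
decode walk for Device under reader schema v1:
  tags := {}
  quantity := null (not supplied -> null)
  payload := 0xFF
  retries := 250
  => decoded: {"tags": {}, "quantity": null, "payload": 0xFF, "retries": 250}
the other Device changes do not affect what is asked:
  added field latitude to record Device: optional float64, tag 3 (in v2 it sits immediately before retries) -> matters for Device compatibility verdicts, not for this value's decode
  field quantity in record Device: type int32 changed to float64 -> matters for Device compatibility verdicts, not for this value's decode

decoded: {"tags": {}, "quantity": null, "payload": 0xFF, "retries": 250}


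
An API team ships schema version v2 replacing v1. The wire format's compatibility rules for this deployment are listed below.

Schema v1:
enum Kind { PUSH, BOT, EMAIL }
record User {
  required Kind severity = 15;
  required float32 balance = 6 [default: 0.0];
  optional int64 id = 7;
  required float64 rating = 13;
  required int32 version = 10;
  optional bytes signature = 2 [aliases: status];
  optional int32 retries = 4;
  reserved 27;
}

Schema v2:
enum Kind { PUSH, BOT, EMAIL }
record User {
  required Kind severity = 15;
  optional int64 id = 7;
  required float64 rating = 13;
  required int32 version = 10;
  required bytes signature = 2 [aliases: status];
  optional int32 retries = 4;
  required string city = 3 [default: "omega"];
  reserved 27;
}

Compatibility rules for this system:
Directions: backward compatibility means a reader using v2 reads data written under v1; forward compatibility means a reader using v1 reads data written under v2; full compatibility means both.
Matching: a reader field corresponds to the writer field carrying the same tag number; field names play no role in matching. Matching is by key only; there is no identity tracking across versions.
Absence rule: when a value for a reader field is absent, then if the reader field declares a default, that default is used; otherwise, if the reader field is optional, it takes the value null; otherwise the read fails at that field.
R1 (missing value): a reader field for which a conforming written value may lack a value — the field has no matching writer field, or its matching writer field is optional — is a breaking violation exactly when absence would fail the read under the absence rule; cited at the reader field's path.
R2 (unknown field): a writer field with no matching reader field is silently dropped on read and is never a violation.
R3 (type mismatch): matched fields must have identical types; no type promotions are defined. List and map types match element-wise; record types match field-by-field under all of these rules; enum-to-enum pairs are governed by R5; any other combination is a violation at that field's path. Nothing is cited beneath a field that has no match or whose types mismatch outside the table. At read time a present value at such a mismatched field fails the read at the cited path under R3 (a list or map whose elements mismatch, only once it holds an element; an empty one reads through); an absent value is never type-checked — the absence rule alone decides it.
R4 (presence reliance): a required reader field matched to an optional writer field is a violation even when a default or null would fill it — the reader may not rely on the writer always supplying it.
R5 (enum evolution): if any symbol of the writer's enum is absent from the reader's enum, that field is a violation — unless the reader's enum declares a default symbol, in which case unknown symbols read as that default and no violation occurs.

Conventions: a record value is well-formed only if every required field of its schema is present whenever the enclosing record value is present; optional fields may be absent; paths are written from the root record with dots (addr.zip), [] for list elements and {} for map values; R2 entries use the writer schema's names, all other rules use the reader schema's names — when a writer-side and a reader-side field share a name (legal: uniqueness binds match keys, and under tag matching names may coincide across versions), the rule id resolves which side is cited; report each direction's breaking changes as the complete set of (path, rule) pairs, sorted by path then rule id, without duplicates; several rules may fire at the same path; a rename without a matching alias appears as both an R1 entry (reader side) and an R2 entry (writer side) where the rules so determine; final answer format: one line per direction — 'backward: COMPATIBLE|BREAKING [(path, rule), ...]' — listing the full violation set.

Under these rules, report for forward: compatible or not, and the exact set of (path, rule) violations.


in User below, arrows point writer -> reader
forward on User — v1 reading data written by v2:
  severity: Kind -> Kind, writer required; from severity
  balance has no writer counterpart
  id: int64 -> int64, writer optional; from id
  rating: float64 -> float64, writer required; from rating
  version: int32 -> int32, writer required; from version
  signature: bytes -> bytes, writer required; from signature
  retries: int32 -> int32, writer optional; from retries
  writer field city has no reader counterpart
  => forward verdict for User: COMPATIBLE, no violations
the other User changes do not affect what is asked:
  added field city to record User: required string, tag 3, default "omega" (in v2 it sits last) -> no rule fires on it in User's dialect; the asked verdict holds
  field signature in record User: optional changed to required -> affects backward compatibility only, which is not asked
  removed field balance from record User -> no rule fires on it in User's dialect; the asked verdict holds

forward: COMPATIBLE []


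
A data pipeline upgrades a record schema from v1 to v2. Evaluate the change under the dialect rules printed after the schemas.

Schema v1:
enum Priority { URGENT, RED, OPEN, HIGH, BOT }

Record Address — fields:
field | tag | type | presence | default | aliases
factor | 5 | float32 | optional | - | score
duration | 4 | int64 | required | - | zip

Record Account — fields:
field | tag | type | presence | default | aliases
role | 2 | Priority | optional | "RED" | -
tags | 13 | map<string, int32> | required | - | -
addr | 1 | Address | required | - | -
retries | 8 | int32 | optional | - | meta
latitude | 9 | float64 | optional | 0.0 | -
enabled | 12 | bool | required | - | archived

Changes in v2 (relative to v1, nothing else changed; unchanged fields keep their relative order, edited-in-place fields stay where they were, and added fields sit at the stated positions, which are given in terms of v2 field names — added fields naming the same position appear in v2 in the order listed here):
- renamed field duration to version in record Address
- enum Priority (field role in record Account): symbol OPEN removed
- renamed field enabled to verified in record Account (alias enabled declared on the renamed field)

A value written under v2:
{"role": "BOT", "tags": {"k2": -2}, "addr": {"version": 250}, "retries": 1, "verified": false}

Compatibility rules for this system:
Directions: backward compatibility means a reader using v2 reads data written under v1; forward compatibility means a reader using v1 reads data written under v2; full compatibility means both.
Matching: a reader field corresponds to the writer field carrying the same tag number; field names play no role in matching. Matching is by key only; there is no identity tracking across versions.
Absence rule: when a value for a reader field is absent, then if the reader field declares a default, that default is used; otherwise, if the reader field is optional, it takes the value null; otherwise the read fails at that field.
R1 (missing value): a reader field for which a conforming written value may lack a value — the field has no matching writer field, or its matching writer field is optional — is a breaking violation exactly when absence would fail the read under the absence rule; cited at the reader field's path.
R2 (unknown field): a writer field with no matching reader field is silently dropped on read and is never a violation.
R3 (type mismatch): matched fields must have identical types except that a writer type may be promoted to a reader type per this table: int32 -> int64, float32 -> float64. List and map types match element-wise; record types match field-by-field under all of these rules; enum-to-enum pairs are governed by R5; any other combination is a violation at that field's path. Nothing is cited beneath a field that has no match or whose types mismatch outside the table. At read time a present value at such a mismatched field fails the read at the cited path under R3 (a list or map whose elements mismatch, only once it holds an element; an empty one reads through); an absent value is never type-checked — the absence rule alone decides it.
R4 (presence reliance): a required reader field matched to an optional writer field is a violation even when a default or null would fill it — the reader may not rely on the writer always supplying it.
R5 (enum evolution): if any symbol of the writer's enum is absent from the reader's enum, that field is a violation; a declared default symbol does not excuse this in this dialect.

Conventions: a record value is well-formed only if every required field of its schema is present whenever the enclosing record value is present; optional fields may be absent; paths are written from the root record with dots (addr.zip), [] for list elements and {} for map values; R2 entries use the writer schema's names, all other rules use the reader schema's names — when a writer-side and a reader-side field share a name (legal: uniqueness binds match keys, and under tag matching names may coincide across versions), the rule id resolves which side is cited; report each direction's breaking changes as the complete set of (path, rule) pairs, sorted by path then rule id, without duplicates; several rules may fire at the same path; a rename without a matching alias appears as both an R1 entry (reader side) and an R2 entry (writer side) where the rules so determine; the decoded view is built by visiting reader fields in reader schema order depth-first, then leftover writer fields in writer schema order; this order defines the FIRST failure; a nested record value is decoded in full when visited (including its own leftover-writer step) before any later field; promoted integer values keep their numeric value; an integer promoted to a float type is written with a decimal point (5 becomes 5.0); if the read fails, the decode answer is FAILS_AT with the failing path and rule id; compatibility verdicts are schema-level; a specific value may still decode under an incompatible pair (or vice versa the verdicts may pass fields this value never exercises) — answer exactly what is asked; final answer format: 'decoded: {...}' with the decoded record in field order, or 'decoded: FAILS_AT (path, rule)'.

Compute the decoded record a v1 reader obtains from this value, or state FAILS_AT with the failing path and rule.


decoded: {"role": "BOT", "tags": {"k2": -2}, "addr": {"factor": null, "duration": 250}, "retries": 1, "latitude": 0.0, "enabled": false}

in Account below, arrows point writer -> reader
migrating the Account value to v1:
  role := "BOT"
  tags := {"k2": -2}
  addr.factor := null (absent, optional -> null)
  addr.duration := 250 (from writer version)
  retries := 1
  latitude := 0.0 (absent -> default)
  enabled := false (from writer verified)
  => decoded: {"role": "BOT", "tags": {"k2": -2}, "addr": {"factor": null, "duration": 250}, "retries": 1, "latitude": 0.0, "enabled": false}
ruling out the remaining Account differences:
  renamed field duration to version in record Address -> no rule fires on it and the decoded Account view is identical with or without it
  enum Priority (field role in record Account): symbol OPEN removed -> a verdict-level change on Account — the shown value reads the same
  renamed field enabled to verified in record Account (alias enabled declared on the renamed field) -> no rule fires on it and the decoded Account view is identical with or without it


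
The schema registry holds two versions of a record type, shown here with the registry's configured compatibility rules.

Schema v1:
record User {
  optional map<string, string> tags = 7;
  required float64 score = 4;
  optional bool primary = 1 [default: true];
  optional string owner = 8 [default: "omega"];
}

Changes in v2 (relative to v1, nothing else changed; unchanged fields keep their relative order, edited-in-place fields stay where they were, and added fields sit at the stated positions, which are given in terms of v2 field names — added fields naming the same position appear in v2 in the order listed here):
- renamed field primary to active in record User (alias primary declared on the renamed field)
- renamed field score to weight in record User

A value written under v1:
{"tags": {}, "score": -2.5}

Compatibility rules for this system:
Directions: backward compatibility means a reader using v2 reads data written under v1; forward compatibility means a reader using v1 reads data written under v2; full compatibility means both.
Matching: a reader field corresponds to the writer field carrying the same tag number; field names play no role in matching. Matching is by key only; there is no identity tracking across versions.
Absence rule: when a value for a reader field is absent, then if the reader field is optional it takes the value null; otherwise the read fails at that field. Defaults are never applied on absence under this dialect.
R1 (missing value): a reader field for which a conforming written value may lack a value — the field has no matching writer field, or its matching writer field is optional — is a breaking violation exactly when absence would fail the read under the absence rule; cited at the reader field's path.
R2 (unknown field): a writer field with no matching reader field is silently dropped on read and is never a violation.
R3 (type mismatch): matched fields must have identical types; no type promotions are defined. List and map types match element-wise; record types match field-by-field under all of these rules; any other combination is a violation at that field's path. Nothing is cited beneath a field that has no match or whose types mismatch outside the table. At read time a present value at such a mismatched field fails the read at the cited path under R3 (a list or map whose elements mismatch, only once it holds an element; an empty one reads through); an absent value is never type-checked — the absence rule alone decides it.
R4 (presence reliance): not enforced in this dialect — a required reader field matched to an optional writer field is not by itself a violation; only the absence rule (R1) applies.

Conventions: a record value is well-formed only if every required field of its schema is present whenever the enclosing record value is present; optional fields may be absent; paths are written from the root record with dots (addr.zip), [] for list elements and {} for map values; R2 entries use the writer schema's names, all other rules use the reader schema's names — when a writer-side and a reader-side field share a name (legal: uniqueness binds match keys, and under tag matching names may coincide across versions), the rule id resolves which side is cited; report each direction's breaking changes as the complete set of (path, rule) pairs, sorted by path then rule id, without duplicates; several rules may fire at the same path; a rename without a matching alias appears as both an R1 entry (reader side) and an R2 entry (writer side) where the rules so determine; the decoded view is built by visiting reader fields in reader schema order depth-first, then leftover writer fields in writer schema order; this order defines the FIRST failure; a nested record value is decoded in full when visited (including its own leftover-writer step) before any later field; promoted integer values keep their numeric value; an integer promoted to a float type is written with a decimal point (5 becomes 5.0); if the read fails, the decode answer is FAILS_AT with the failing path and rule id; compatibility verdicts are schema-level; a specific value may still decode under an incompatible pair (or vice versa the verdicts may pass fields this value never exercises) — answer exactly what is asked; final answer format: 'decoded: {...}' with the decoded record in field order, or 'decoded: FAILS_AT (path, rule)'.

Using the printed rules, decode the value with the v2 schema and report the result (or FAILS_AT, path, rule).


arrows below run writer -> reader for User
decode walk for User under reader schema v2:
  tags := {}
  weight := -2.5 (from writer score)
  active := null (absent, optional -> null)
  owner := null (absent, optional -> null)
  => decoded: {"tags": {}, "weight": -2.5, "active": null, "owner": null}

decoded: {"tags": {}, "weight": -2.5, "active": null, "owner": null}
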